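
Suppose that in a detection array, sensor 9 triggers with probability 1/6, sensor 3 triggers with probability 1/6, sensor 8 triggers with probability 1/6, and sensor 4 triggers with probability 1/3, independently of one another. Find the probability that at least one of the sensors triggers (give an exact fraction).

199/324

P(none) = (1 − 1/6) × (1 − 1/6) × (1 − 1/6) × (1 − 1/3) = 5/6 × 5/6 × 5/6 × 2/3 = 125/324
P(at least one) = 1 − 125/324 = 199/324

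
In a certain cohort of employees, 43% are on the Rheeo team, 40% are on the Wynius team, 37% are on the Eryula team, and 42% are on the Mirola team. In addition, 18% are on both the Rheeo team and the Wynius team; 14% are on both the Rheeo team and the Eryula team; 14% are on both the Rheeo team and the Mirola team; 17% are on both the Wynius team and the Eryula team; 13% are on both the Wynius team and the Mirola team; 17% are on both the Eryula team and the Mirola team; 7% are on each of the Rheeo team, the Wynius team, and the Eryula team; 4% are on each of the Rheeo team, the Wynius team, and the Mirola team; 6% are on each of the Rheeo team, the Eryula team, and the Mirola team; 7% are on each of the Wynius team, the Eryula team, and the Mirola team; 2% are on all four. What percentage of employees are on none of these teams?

Using inclusion–exclusion:
P(at least one) = 43 + 40 + 37 + 42 − 18 − 14 − 14 − 17 − 13 − 17 + 7 + 4 + 6 + 7 − 2 = 91%
P(none) = 100% − 91% = 9%

9%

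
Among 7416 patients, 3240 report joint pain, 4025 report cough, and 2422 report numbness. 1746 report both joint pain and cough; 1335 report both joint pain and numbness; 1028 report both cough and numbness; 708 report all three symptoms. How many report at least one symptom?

N(≥1) = 3240 + 4025 + 2422 − 1746 − 1335 − 1028 + 708 = 6286

6286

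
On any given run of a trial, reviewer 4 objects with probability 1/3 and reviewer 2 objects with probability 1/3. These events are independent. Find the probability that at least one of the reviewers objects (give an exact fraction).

5/9

Independence gives P(none) = ∏(1 − pᵢ).
P(none) = (1 − 1/3) × (1 − 1/3) = 2/3 × 2/3 = 4/9
P(at least one) = 1 − 4/9 = 5/9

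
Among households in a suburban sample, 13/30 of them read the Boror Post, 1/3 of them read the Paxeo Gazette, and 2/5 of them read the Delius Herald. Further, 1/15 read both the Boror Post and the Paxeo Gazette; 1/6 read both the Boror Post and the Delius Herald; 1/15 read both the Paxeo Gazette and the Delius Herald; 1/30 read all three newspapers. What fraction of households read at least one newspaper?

9/10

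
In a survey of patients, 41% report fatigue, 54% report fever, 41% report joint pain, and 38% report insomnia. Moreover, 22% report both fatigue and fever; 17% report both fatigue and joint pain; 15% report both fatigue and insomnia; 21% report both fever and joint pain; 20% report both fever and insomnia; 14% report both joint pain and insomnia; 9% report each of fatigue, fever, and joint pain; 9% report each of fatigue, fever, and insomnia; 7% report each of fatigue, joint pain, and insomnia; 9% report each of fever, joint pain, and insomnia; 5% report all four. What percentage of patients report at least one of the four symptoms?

94%

P(at least one) = 41 + 54 + 41 + 38 − 22 − 17 − 15 − 21 − 20 − 14 + 9 + 9 + 7 + 9 − 5 = 94%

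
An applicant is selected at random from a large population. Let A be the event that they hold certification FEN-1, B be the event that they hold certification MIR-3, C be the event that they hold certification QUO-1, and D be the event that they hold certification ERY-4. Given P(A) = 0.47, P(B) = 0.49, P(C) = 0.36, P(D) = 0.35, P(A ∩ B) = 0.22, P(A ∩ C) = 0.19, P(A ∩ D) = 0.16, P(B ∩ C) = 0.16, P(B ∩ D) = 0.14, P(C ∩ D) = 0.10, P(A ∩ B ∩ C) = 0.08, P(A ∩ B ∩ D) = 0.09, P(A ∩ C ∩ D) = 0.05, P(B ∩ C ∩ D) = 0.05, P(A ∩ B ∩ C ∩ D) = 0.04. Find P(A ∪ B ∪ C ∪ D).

0.93

P(A ∪ B ∪ C ∪ D) = 0.47 + 0.49 + 0.36 + 0.35 − 0.22 − 0.19 − 0.16 − 0.16 − 0.14 − 0.10 + 0.08 + 0.09 + 0.05 + 0.05 − 0.04 = 0.93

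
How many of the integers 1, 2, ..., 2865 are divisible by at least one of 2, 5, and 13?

By inclusion-exclusion,
1432 + 573 + 220 − 286 − 110 − 44 + 22 = 1807

1807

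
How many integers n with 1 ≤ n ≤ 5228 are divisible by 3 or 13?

2010

⌊5228/3⌋ + ⌊5228/13⌋ − ⌊5228/39⌋ = 1742 + 402 − 134 = 2010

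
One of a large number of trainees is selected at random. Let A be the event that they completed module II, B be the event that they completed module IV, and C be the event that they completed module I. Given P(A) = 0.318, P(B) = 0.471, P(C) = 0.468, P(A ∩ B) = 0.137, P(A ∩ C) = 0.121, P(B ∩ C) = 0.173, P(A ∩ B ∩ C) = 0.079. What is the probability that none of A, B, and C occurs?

By inclusion-exclusion,
P(A ∪ B ∪ C) = 0.318 + 0.471 + 0.468 − 0.137 − 0.121 − 0.173 + 0.079 = 0.905
P(none) = 1 − 0.905 = 0.095

0.095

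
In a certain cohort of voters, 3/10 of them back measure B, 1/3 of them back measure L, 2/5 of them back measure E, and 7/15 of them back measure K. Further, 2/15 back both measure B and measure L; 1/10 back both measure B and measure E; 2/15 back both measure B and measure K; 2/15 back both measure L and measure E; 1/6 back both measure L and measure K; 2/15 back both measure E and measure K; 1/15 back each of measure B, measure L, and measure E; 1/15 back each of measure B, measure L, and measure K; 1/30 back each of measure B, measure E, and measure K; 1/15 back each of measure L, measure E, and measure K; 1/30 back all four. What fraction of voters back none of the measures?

Inclusion–exclusion gives
P(union) = 3/10 + 1/3 + 2/5 + 7/15 − 2/15 − 1/10 − 2/15 − 2/15 − 1/6 − 2/15 + 1/15 + 1/15 + 1/30 + 1/15 − 1/30 = 9/10
P(none) = 1 − 9/10 = 1/10

1/10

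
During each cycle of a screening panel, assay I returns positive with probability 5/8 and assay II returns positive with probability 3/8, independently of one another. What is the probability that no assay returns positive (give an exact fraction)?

15/64

Independence gives P(none) = ∏(1 − pᵢ).
P(none) = (1 − 5/8) × (1 − 3/8) = 3/8 × 5/8 = 15/64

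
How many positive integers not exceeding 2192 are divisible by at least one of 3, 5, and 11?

1129

⌊2192/3⌋ + ⌊2192/5⌋ + ⌊2192/11⌋ − ⌊2192/15⌋ − ⌊2192/33⌋ − ⌊2192/55⌋ + ⌊2192/165⌋ = 730 + 438 + 199 − 146 − 66 − 39 + 13 = 1129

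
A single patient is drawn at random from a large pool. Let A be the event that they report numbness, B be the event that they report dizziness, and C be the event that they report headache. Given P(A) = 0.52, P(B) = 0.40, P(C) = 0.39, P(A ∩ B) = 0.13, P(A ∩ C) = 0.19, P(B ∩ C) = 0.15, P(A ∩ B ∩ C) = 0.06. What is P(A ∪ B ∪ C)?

0.90

By inclusion-exclusion,
P(A ∪ B ∪ C) = 0.52 + 0.40 + 0.39 − 0.13 − 0.19 − 0.15 + 0.06 = 0.90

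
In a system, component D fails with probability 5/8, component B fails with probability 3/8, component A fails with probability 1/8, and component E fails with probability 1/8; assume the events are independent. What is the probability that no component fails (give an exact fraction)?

735/4096

P(none) = (1 − 5/8) × (1 − 3/8) × (1 − 1/8) × (1 − 1/8) = 3/8 × 5/8 × 7/8 × 7/8 = 735/4096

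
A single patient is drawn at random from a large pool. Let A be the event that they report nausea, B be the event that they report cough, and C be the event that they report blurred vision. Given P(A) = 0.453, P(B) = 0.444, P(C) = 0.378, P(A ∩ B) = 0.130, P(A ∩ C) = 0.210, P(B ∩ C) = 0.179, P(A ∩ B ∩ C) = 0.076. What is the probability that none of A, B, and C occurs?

P(A ∪ B ∪ C) = 0.453 + 0.444 + 0.378 − 0.130 − 0.210 − 0.179 + 0.076 = 0.832
P(none) = 1 − 0.832 = 0.168

0.168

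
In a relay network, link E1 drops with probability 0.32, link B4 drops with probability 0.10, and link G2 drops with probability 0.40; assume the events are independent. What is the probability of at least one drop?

P(none) = (1 − 0.32) × (1 − 0.10) × (1 − 0.40) = 0.68 × 0.90 × 0.60 = 0.3672
P(at least one) = 1 − 0.3672 = 0.6328

0.6328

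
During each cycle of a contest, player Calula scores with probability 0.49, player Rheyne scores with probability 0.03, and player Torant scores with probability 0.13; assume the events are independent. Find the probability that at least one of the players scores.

Independence gives P(none) = ∏(1 − pᵢ).
P(none) = (1 − 0.49) × (1 − 0.03) × (1 − 0.13) = 0.51 × 0.97 × 0.87 = 0.430389
P(at least one) = 1 − 0.430389 = 0.569611

0.569611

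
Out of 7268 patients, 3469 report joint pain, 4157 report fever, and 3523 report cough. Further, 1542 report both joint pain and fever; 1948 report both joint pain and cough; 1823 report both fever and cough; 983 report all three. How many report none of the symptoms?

By inclusion–exclusion:
|union| = 3469 + 4157 + 3523 − 1542 − 1948 − 1823 + 983 = 6819
None: 7268 − 6819 = 449

449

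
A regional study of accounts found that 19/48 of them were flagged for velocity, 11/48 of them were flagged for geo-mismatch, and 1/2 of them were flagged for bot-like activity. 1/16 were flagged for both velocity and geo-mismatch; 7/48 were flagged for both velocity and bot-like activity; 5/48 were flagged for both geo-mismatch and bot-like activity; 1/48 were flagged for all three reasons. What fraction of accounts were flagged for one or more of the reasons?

Apply inclusion-exclusion:
P(≥1) = 19/48 + 11/48 + 1/2 − 1/16 − 7/48 − 5/48 + 1/48 = 5/6

5/6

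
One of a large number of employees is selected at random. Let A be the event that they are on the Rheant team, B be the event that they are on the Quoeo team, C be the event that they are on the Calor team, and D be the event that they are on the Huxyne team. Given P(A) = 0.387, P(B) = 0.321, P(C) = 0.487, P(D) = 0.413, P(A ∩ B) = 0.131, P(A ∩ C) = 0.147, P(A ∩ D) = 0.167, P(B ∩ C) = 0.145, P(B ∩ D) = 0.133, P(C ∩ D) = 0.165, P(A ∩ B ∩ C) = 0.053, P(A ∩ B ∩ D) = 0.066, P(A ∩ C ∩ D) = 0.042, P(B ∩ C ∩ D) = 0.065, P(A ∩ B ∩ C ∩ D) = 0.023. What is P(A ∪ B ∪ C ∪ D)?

0.923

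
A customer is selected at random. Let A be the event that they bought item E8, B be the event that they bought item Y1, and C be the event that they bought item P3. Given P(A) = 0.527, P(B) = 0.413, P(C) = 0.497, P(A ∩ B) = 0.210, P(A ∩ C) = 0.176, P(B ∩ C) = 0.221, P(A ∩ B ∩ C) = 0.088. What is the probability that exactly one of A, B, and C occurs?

P(exactly one) = 0.527 + 0.413 + 0.497 − 2·0.210 − 2·0.176 − 2·0.221 + 3·0.088 = 0.487

0.487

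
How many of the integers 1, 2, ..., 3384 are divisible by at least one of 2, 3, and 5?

Inclusion–exclusion gives
1692 + 1128 + 676 − 564 − 338 − 225 + 112 = 2481

2481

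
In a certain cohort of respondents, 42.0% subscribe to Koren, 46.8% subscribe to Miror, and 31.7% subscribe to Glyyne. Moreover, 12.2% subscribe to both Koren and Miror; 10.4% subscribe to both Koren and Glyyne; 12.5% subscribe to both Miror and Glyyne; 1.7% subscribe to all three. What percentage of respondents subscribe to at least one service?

87.1%

Using inclusion–exclusion:
P(at least one) = 42.0 + 46.8 + 31.7 − 12.2 − 10.4 − 12.5 + 1.7 = 87.1%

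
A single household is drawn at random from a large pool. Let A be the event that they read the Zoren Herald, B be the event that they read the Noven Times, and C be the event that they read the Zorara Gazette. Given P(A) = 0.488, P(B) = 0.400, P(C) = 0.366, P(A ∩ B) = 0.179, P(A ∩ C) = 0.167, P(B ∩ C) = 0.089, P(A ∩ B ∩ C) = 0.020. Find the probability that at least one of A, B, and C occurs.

P(A ∪ B ∪ C) = 0.488 + 0.400 + 0.366 − 0.179 − 0.167 − 0.089 + 0.020 = 0.839

0.839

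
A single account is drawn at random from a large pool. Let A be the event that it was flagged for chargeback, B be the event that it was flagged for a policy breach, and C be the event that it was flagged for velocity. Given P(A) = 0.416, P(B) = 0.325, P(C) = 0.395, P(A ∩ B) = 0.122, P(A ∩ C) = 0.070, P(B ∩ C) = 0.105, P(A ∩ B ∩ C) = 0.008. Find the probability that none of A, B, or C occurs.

By inclusion–exclusion:
P(A ∪ B ∪ C) = 0.416 + 0.325 + 0.395 − 0.122 − 0.070 − 0.105 + 0.008 = 0.847
P(none) = 1 − 0.847 = 0.153

0.153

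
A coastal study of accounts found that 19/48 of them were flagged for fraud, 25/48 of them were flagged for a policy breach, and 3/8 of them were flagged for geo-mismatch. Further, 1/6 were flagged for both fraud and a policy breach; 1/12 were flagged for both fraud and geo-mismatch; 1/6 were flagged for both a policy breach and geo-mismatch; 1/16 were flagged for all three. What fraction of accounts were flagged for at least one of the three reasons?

15/16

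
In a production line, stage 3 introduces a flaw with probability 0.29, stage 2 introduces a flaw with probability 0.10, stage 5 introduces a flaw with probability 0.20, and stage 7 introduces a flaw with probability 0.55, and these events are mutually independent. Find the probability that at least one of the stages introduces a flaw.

0.76996

P(none) = (1 − 0.29) × (1 − 0.10) × (1 − 0.20) × (1 − 0.55) = 0.71 × 0.90 × 0.80 × 0.45 = 0.23004
P(at least one) = 1 − 0.23004 = 0.76996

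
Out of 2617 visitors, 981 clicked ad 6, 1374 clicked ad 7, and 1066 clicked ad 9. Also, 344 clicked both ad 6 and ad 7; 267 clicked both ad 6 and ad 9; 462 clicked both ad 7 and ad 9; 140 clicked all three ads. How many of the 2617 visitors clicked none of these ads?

|at least one| = 981 + 1374 + 1066 − 344 − 267 − 462 + 140 = 2488
None: 2617 − 2488 = 129

129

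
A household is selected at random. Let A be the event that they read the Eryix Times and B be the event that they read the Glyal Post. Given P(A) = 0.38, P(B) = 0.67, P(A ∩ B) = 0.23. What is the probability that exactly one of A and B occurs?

P(exactly one) = 0.38 + 0.67 − 2·0.23 = 0.59

0.59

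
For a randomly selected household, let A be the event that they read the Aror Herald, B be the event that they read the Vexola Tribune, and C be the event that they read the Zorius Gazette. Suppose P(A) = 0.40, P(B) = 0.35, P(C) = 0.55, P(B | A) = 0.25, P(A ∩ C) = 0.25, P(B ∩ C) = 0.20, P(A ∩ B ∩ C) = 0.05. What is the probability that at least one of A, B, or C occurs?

0.80

P(A ∩ B) = P(A)·P(B|A) = 0.40 × 0.25 = 0.10
Inclusion–exclusion gives
P(A ∪ B ∪ C) = 0.40 + 0.35 + 0.55 − 0.10 − 0.25 − 0.20 + 0.05 = 0.80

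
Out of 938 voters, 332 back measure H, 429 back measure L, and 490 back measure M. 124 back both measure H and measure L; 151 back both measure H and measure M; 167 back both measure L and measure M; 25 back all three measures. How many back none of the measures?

104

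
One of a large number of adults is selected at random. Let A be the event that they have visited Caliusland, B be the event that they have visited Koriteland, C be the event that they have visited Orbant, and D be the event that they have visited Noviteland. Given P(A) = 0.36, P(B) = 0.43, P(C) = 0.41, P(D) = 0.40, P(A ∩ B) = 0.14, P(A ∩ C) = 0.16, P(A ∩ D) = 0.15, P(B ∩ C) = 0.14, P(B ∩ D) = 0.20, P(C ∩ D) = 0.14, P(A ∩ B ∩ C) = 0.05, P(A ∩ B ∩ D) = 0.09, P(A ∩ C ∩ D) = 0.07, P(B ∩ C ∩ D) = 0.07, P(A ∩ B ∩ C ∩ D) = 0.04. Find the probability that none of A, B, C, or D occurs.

0.09

P(A ∪ B ∪ C ∪ D) = 0.36 + 0.43 + 0.41 + 0.40 − 0.14 − 0.16 − 0.15 − 0.14 − 0.20 − 0.14 + 0.05 + 0.09 + 0.07 + 0.07 − 0.04 = 0.91
P(none) = 1 − 0.91 = 0.09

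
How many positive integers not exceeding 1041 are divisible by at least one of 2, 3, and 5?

763

Using inclusion–exclusion:
floor(1041/2) + floor(1041/3) + floor(1041/5) − floor(1041/6) − floor(1041/10) − floor(1041/15) + floor(1041/30) = 520 + 347 + 208 − 173 − 104 − 69 + 34 = 763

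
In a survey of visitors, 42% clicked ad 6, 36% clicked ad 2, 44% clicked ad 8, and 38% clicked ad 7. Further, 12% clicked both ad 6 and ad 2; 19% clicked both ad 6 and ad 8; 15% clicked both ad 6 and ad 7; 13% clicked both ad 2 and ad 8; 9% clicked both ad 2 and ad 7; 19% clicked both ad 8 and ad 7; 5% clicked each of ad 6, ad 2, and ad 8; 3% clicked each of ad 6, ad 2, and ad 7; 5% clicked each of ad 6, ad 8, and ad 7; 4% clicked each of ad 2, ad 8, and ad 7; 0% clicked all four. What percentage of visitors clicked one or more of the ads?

90%

P(≥1) = 42 + 36 + 44 + 38 − 12 − 19 − 15 − 13 − 9 − 19 + 5 + 3 + 5 + 4 − 0 = 90%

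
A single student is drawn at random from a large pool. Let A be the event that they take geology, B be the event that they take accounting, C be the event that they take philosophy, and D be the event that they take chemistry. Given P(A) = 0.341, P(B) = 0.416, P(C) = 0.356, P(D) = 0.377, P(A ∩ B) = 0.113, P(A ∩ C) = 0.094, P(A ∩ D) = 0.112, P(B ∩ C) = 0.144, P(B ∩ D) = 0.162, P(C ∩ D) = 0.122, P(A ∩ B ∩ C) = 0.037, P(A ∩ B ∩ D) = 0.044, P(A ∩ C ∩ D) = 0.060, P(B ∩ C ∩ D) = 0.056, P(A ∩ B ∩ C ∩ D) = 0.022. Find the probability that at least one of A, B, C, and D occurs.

P(A ∪ B ∪ C ∪ D) = 0.341 + 0.416 + 0.356 + 0.377 − 0.113 − 0.094 − 0.112 − 0.144 − 0.162 − 0.122 + 0.037 + 0.044 + 0.060 + 0.056 − 0.022 = 0.918

0.918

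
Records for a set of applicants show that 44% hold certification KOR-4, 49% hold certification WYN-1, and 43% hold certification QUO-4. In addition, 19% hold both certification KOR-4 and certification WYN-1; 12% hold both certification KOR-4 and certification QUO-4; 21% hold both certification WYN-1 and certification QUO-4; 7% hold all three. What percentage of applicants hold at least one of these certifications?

91%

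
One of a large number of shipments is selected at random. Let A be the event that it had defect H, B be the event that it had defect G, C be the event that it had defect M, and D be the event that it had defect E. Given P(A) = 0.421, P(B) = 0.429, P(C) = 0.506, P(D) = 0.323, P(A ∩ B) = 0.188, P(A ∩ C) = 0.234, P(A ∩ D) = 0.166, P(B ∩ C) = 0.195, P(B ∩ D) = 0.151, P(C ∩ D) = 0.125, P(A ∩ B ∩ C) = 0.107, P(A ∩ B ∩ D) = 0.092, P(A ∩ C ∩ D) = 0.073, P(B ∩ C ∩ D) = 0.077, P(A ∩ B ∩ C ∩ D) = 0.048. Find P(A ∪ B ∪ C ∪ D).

0.921

P(A ∪ B ∪ C ∪ D) = 0.421 + 0.429 + 0.506 + 0.323 − 0.188 − 0.234 − 0.166 − 0.195 − 0.151 − 0.125 + 0.107 + 0.092 + 0.073 + 0.077 − 0.048 = 0.921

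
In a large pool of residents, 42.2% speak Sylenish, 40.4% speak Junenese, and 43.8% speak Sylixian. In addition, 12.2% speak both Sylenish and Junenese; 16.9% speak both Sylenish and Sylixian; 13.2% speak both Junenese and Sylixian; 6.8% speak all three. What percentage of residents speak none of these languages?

By inclusion-exclusion,
P(at least one) = 42.2 + 40.4 + 43.8 − 12.2 − 16.9 − 13.2 + 6.8 = 90.9%
P(none) = 100% − 90.9% = 9.1%

9.1%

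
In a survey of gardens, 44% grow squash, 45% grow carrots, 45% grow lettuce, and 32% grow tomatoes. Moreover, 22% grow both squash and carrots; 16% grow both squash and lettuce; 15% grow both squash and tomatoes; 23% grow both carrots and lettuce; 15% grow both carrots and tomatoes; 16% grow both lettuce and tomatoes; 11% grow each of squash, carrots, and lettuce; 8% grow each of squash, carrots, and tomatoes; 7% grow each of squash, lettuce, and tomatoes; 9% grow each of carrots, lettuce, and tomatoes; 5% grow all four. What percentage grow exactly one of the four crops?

37%

By inclusion–exclusion (exactly-one form):
P(exactly one) = 44 + 45 + 45 + 32 − 2·22 − 2·16 − 2·15 − 2·23 − 2·15 − 2·16 + 3·11 + 3·8 + 3·7 + 3·9 − 4·5 = 37%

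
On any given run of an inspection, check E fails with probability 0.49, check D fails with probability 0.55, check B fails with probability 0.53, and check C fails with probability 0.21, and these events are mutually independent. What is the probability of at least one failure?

0.91478665

P(none) = (1 − 0.49) × (1 − 0.55) × (1 − 0.53) × (1 − 0.21) = 0.51 × 0.45 × 0.47 × 0.79 = 0.08521335
P(at least one) = 1 − 0.08521335 = 0.91478665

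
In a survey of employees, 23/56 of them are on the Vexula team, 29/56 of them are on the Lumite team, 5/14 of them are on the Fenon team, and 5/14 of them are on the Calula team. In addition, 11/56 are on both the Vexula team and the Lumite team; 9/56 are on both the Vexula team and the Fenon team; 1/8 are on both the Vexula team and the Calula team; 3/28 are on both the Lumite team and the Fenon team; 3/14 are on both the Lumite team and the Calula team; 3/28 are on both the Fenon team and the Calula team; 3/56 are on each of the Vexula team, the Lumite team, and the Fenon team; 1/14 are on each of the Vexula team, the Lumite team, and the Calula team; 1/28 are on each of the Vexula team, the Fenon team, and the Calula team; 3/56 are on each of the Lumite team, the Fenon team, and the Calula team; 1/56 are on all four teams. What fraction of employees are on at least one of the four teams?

13/14

P(≥1) = 23/56 + 29/56 + 5/14 + 5/14 − 11/56 − 9/56 − 1/8 − 3/28 − 3/14 − 3/28 + 3/56 + 1/14 + 1/28 + 3/56 − 1/56 = 13/14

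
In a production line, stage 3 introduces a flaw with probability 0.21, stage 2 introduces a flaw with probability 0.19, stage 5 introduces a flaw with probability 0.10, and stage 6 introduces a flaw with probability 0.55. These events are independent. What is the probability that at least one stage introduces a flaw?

0.7408405

P(none) = (1 − 0.21) × (1 − 0.19) × (1 − 0.10) × (1 − 0.55) = 0.79 × 0.81 × 0.90 × 0.45 = 0.2591595
P(at least one) = 1 − 0.2591595 = 0.7408405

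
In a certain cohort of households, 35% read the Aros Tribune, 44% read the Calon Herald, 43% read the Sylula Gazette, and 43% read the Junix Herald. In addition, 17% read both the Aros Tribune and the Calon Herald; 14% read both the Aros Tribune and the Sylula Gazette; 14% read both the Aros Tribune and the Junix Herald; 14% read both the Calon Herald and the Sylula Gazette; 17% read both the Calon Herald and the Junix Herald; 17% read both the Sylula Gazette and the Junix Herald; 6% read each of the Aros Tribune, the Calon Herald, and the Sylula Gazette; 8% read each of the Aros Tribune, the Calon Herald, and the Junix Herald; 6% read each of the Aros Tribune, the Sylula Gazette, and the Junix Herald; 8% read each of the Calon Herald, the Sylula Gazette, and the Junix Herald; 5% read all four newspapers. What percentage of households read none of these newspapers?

P(at least one) = 35 + 44 + 43 + 43 − 17 − 14 − 14 − 14 − 17 − 17 + 6 + 8 + 6 + 8 − 5 = 95%
P(none) = 100% − 95% = 5%

5%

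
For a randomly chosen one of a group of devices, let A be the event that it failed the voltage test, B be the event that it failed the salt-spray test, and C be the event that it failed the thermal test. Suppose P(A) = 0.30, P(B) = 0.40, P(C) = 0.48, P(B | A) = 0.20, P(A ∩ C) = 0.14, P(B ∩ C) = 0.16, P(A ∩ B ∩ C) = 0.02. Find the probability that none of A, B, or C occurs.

P(A ∩ B) = P(A)·P(B|A) = 0.30 × 0.20 = 0.06
Using inclusion–exclusion:
P(A ∪ B ∪ C) = 0.30 + 0.40 + 0.48 − 0.06 − 0.14 − 0.16 + 0.02 = 0.84
P(none) = 1 − 0.84 = 0.16

0.16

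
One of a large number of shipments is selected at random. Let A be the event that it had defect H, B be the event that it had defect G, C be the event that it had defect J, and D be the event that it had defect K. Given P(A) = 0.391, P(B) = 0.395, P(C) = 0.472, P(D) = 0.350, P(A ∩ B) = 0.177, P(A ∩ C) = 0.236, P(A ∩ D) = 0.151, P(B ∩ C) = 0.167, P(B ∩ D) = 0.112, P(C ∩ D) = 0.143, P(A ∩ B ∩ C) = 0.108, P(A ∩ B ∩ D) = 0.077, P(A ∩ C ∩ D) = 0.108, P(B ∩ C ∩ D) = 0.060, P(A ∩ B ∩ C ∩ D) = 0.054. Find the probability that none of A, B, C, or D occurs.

Using inclusion–exclusion:
P(A ∪ B ∪ C ∪ D) = 0.391 + 0.395 + 0.472 + 0.350 − 0.177 − 0.236 − 0.151 − 0.167 − 0.112 − 0.143 + 0.108 + 0.077 + 0.108 + 0.060 − 0.054 = 0.921
P(none) = 1 − 0.921 = 0.079

0.079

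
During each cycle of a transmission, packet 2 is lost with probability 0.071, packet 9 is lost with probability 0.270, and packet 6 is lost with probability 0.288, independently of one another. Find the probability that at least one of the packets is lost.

P(none) = (1 − 0.071) × (1 − 0.270) × (1 − 0.288) = 0.929 × 0.730 × 0.712 = 0.48285704
P(at least one) = 1 − 0.48285704 = 0.51714296

0.51714296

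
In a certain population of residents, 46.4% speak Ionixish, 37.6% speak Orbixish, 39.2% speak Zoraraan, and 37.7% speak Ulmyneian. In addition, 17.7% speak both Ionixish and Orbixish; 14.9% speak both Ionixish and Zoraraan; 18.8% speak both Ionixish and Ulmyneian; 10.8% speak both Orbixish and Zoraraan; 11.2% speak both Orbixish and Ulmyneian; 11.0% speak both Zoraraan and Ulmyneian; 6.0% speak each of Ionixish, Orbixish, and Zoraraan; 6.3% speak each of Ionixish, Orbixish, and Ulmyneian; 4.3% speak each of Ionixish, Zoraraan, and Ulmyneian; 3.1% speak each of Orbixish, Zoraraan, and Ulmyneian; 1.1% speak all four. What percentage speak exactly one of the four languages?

46.8%

By inclusion–exclusion (exactly-one form):
P(exactly one) = 46.4 + 37.6 + 39.2 + 37.7 − 2·17.7 − 2·14.9 − 2·18.8 − 2·10.8 − 2·11.2 − 2·11.0 + 3·6.0 + 3·6.3 + 3·4.3 + 3·3.1 − 4·1.1 = 46.8%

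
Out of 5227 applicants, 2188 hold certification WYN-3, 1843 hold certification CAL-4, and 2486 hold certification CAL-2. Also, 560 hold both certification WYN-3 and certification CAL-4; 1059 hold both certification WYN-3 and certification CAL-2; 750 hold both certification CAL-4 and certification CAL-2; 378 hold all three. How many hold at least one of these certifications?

4526

Apply inclusion-exclusion:
N(≥1) = 2188 + 1843 + 2486 − 560 − 1059 − 750 + 378 = 4526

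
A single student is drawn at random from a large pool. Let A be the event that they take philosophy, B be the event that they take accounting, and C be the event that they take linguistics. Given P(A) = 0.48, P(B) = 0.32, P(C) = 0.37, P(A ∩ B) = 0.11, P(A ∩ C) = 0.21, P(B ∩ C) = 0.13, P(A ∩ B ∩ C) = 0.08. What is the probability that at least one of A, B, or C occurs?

Apply inclusion-exclusion:
P(A ∪ B ∪ C) = 0.48 + 0.32 + 0.37 − 0.11 − 0.21 − 0.13 + 0.08 = 0.80

0.80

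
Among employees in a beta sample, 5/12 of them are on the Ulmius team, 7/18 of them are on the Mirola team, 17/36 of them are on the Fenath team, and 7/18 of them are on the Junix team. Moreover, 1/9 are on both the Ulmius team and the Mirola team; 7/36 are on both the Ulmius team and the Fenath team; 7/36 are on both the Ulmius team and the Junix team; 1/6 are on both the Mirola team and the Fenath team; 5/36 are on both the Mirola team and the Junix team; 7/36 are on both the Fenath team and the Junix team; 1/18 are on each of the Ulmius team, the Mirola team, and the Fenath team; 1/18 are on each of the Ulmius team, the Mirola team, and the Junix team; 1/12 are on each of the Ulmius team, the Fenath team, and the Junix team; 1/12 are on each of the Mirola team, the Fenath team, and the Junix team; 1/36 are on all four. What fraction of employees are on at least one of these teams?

11/12

By inclusion–exclusion:
P(≥1) = 5/12 + 7/18 + 17/36 + 7/18 − 1/9 − 7/36 − 7/36 − 1/6 − 5/36 − 7/36 + 1/18 + 1/18 + 1/12 + 1/12 − 1/36 = 11/12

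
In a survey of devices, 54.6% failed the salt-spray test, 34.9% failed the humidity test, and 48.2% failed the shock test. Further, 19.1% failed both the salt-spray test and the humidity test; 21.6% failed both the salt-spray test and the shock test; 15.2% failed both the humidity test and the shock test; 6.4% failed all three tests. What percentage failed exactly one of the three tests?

By inclusion–exclusion (exactly-one form):
P(exactly one) = 54.6 + 34.9 + 48.2 − 2·19.1 − 2·21.6 − 2·15.2 + 3·6.4 = 45.1%

45.1%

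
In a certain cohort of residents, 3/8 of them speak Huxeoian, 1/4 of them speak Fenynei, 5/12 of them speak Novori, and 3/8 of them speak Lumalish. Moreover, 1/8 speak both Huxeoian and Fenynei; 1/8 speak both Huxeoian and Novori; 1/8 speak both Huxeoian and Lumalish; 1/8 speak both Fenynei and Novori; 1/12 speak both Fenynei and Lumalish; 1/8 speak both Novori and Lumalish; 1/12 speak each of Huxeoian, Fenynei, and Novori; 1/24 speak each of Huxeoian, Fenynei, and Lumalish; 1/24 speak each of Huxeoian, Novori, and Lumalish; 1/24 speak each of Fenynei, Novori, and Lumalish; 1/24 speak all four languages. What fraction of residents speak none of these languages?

1/8

Inclusion–exclusion gives
P(union) = 3/8 + 1/4 + 5/12 + 3/8 − 1/8 − 1/8 − 1/8 − 1/8 − 1/12 − 1/8 + 1/12 + 1/24 + 1/24 + 1/24 − 1/24 = 7/8
P(none) = 1 − 7/8 = 1/8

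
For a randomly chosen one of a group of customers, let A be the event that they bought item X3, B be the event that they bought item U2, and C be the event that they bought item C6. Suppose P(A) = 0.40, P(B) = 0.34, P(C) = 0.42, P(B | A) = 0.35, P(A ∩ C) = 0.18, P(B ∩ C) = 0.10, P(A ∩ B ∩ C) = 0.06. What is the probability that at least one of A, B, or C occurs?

P(A ∩ B) = P(A)·P(B|A) = 0.40 × 0.35 = 0.14
Inclusion–exclusion gives
P(A ∪ B ∪ C) = 0.40 + 0.34 + 0.42 − 0.14 − 0.18 − 0.10 + 0.06 = 0.80

0.80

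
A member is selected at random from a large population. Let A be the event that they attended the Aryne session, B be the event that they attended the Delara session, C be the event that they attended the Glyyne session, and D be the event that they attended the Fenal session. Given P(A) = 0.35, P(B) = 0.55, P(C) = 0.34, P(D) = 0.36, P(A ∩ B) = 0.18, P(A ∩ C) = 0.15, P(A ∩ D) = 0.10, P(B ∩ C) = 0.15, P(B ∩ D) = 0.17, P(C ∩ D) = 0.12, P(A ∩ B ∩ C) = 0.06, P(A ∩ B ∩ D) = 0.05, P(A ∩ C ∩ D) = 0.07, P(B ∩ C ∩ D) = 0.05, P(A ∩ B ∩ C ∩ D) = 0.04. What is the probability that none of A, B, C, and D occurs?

P(A ∪ B ∪ C ∪ D) = 0.35 + 0.55 + 0.34 + 0.36 − 0.18 − 0.15 − 0.10 − 0.15 − 0.17 − 0.12 + 0.06 + 0.05 + 0.07 + 0.05 − 0.04 = 0.92
P(none) = 1 − 0.92 = 0.08

0.08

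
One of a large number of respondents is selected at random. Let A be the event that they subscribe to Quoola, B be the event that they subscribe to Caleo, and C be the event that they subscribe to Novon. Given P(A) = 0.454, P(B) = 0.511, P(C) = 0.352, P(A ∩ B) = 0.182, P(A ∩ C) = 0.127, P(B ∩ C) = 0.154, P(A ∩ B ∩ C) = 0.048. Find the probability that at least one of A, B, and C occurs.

Using inclusion–exclusion:
P(A ∪ B ∪ C) = 0.454 + 0.511 + 0.352 − 0.182 − 0.127 − 0.154 + 0.048 = 0.902

0.902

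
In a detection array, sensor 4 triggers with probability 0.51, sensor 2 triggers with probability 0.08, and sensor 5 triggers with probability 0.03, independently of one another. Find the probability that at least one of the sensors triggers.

Since the events are independent, P(none) is the product of the individual non-occurrence probabilities.
P(none) = (1 − 0.51) × (1 − 0.08) × (1 − 0.03) = 0.49 × 0.92 × 0.97 = 0.437276
P(at least one) = 1 − 0.437276 = 0.562724

0.562724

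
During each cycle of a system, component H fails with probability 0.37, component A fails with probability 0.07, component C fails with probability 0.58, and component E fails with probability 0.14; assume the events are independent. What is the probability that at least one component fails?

P(none) = (1 − 0.37) × (1 − 0.07) × (1 − 0.58) × (1 − 0.14) = 0.63 × 0.93 × 0.42 × 0.86 = 0.21162708
P(at least one) = 1 − 0.21162708 = 0.78837292

0.78837292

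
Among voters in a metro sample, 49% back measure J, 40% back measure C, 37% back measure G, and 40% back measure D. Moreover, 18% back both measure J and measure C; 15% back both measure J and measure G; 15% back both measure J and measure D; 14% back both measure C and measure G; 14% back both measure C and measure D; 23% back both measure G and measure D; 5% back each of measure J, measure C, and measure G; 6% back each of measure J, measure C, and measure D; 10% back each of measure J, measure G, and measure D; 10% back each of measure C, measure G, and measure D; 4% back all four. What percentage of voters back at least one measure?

Apply inclusion-exclusion:
P(union) = 49 + 40 + 37 + 40 − 18 − 15 − 15 − 14 − 14 − 23 + 5 + 6 + 10 + 10 − 4 = 94%

94%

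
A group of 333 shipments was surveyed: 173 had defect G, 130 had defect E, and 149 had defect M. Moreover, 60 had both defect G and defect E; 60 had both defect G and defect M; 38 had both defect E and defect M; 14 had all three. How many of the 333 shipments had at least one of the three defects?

|at least one| = 173 + 130 + 149 − 60 − 60 − 38 + 14 = 308

308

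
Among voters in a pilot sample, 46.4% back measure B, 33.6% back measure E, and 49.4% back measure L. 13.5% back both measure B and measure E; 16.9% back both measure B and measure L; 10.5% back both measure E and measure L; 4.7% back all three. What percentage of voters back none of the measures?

6.8%

By inclusion-exclusion,
P(≥1) = 46.4 + 33.6 + 49.4 − 13.5 − 16.9 − 10.5 + 4.7 = 93.2%
P(none) = 100% − 93.2% = 6.8%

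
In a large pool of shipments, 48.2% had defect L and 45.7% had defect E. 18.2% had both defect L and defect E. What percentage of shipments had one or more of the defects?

Using inclusion–exclusion:
P(at least one) = 48.2 + 45.7 − 18.2 = 75.7%

75.7%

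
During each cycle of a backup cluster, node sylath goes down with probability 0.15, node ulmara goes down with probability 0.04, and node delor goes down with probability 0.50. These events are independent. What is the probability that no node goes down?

P(none) = (1 − 0.15) × (1 − 0.04) × (1 − 0.50) = 0.85 × 0.96 × 0.50 = 0.408

0.408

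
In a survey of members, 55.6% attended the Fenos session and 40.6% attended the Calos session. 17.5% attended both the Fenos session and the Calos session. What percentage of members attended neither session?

21.3%

P(at least one) = 55.6 + 40.6 − 17.5 = 78.7%
P(none) = 100% − 78.7% = 21.3%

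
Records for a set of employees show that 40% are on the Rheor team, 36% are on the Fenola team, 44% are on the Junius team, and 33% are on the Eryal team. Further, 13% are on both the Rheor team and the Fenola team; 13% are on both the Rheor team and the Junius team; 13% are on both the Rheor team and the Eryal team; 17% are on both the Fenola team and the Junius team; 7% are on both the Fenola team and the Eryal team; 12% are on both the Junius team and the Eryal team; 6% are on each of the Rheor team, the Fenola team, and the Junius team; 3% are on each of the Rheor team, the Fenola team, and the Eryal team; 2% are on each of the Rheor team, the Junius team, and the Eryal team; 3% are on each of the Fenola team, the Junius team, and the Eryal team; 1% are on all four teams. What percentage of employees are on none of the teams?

9%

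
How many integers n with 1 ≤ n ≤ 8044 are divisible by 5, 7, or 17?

Inclusion–exclusion gives
1608 + 1149 + 473 − 229 − 94 − 67 + 13 = 2853

2853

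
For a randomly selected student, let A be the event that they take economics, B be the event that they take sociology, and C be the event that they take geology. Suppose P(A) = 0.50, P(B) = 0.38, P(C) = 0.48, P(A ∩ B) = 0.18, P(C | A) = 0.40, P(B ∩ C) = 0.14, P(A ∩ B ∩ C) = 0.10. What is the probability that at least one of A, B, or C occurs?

P(A ∩ C) = P(A)·P(C|A) = 0.50 × 0.40 = 0.20
Inclusion–exclusion gives
P(A ∪ B ∪ C) = 0.50 + 0.38 + 0.48 − 0.18 − 0.20 − 0.14 + 0.10 = 0.94

0.94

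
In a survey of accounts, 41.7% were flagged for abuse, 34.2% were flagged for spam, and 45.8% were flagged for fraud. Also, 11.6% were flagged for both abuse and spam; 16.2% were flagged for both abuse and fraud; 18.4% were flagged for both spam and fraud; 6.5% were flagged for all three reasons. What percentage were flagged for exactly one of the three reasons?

48.8%

P(exactly one) = 41.7 + 34.2 + 45.8 − 2·11.6 − 2·16.2 − 2·18.4 + 3·6.5 = 48.8%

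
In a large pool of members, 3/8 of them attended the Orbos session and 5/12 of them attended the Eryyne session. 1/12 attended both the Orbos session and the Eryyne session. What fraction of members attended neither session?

7/24

P(at least one) = 3/8 + 5/12 − 1/12 = 17/24
P(none) = 1 − 17/24 = 7/24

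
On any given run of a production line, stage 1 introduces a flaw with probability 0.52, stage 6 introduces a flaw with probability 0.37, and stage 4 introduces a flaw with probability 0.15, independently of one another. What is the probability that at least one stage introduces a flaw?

Since the events are independent, P(none) is the product of the individual non-occurrence probabilities.
P(none) = (1 − 0.52) × (1 − 0.37) × (1 − 0.15) = 0.48 × 0.63 × 0.85 = 0.25704
P(at least one) = 1 − 0.25704 = 0.74296

0.74296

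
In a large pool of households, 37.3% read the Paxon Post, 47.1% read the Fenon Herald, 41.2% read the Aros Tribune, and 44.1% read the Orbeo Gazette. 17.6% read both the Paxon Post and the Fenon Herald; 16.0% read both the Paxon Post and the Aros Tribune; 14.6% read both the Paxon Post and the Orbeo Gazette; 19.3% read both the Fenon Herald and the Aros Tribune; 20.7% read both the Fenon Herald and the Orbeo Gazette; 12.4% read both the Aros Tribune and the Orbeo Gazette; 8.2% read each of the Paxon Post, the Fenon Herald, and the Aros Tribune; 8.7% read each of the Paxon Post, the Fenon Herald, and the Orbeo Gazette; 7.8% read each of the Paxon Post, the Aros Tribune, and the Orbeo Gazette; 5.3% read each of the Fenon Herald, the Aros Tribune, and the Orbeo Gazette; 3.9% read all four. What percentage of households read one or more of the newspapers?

By inclusion–exclusion:
P(union) = 37.3 + 47.1 + 41.2 + 44.1 − 17.6 − 16.0 − 14.6 − 19.3 − 20.7 − 12.4 + 8.2 + 8.7 + 7.8 + 5.3 − 3.9 = 95.2%

95.2%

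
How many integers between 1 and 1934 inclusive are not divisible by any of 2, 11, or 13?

812

By inclusion–exclusion:
⌊1934/2⌋ + ⌊1934/11⌋ + ⌊1934/13⌋ − ⌊1934/22⌋ − ⌊1934/26⌋ − ⌊1934/143⌋ + ⌊1934/286⌋ = 967 + 175 + 148 − 87 − 74 − 13 + 6 = 1122
1934 − 1122 = 812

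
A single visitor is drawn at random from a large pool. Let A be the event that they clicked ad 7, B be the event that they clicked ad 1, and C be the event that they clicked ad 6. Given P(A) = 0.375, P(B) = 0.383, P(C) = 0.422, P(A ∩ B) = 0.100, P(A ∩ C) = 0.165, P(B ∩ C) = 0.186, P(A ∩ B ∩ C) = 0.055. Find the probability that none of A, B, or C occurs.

0.216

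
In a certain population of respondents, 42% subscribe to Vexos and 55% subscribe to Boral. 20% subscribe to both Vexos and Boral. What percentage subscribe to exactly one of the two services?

57%

By inclusion–exclusion (exactly-one form):
P(exactly one) = 42 + 55 − 2·20 = 57%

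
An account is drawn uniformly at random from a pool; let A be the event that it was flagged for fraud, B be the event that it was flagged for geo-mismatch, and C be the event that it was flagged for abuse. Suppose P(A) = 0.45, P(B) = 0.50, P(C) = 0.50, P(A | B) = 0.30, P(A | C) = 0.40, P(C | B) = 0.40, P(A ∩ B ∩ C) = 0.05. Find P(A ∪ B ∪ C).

0.95

P(A ∩ B) = P(B)·P(A|B) = 0.50 × 0.30 = 0.15
P(A ∩ C) = P(C)·P(A|C) = 0.50 × 0.40 = 0.20
P(B ∩ C) = P(B)·P(C|B) = 0.50 × 0.40 = 0.20
By inclusion–exclusion:
P(A ∪ B ∪ C) = 0.45 + 0.50 + 0.50 − 0.15 − 0.20 − 0.20 + 0.05 = 0.95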